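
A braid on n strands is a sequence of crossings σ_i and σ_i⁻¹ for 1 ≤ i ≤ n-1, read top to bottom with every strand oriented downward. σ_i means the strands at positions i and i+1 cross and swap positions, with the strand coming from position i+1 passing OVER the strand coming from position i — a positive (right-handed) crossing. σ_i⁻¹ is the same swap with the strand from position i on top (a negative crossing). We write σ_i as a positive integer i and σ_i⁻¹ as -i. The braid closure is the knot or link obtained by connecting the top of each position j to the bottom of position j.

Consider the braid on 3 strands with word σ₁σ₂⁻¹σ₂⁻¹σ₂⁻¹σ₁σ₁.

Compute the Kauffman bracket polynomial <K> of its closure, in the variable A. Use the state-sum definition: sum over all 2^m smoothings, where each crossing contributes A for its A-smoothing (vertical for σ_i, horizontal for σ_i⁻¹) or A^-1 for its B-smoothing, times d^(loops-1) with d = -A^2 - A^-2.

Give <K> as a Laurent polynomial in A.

-A^12 + A^8 - A^4 + 3 - A^-4 + A^-8 - A^-12

Derivation:
Braid: s1 s2^-1 s2^-1 s2^-1 s1 s1 on 3 strands, 6 crossings.
Writhe w = (#positive) - (#negative) = 3 - 3 = 0.
Enumerate smoothing states for the bracket polynomial. There are 2^6 = 64 states.
For each crossing: s=0 is the vertical smoothing, s=1 horizontal. Crossing k contributes A^(sign_k * (1 - 2*s_k)); loop factor d = -A^2 - A^-2.
Tabulate the states by total A-exponent and number of loops L (A-exp: L × count):
  A^6: L=4 ×1
  A^4: L=3 ×6
  A^2: L=2 ×12, L=4 ×3
  A^0: L=1 ×9, L=3 ×10, L=5 ×1
  A^-2: L=2 ×12, L=4 ×3
  A^-4: L=3 ×6
  A^-6: L=4 ×1
Each group contributes A^e * Σ count * d^(L-1):
Powers of d = -A^2 - A^-2: d^2 = A^4 + 2 + A^-4; d^3 = -A^6 - 3*A^2 - 3*A^-2 - A^-6; d^4 = A^8 + 4*A^4 + 6 + 4*A^-4 + A^-8.
  A^6 * (d^3) = -A^12 - 3*A^8 - 3*A^4 - 1
  A^4 * (6*d^2) = 6*A^8 + 12*A^4 + 6
  A^2 * (12*d + 3*d^3) = -3*A^8 - 21*A^4 - 21 - 3*A^-4
  A^0 * (9 + 10*d^2 + d^4) = A^8 + 14*A^4 + 35 + 14*A^-4 + A^-8
  A^-2 * (12*d + 3*d^3) = -3*A^4 - 21 - 21*A^-4 - 3*A^-8
  A^-4 * (6*d^2) = 6 + 12*A^-4 + 6*A^-8
  A^-6 * (d^3) = -1 - 3*A^-4 - 3*A^-8 - A^-12
Summing the groups: <K> = -A^12 + A^8 - A^4 + 3 - A^-4 + A^-8 - A^-12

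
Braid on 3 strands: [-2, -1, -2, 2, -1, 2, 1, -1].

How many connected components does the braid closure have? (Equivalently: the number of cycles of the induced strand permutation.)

Track the strand permutation on 3 strands, starting from identity.
  step 1: s2^-1 swaps positions 2,3 -> [1 3 2]
  step 2: s1^-1 swaps positions 1,2 -> [3 1 2]
  step 3: s2^-1 swaps positions 2,3 -> [3 2 1]
  step 4: s2 swaps positions 2,3 -> [3 1 2]
  step 5: s1^-1 swaps positions 1,2 -> [1 3 2]
  step 6: s2 swaps positions 2,3 -> [1 2 3]
  step 7: s1 swaps positions 1,2 -> [2 1 3]
  step 8: s1^-1 swaps positions 1,2 -> [1 2 3]
Final permutation (position -> original strand): [1 2 3]
Closure components = cycle count of this permutation = 3.

Answer: 3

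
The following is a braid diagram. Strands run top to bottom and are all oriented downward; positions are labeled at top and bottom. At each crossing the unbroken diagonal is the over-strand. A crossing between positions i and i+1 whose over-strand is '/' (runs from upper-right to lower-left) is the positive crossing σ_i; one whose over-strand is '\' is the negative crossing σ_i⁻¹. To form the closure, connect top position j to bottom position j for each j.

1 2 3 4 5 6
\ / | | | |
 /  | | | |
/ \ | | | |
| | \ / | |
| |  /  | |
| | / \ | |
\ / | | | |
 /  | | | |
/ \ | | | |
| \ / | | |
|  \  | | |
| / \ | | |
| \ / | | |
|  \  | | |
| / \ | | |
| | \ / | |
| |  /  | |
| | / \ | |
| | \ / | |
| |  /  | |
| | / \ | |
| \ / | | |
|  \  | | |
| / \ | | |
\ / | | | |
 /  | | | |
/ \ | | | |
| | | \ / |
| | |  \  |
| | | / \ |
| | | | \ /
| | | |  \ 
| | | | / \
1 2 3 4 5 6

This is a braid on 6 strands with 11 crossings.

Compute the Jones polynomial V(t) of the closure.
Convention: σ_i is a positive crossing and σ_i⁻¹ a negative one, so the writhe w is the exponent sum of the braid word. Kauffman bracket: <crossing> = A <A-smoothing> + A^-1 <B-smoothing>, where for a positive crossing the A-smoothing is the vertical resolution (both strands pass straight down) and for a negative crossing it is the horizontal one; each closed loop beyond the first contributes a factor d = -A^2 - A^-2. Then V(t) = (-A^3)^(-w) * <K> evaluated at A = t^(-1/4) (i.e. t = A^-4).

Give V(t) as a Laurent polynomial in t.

t^7 - 3*t^6 + 4*t^5 - 6*t^4 + 7*t^3 - 6*t^2 + 6*t - 3 + 2*t^-1 - t^-2

Derivation:
Reading the diagram top to bottom ('/'-over between positions i,i+1 = s_i, '\'-over = s_i^-1): braid word = s1 s3 s1 s2^-1 s2^-1 s3 s3 s2^-1 s1 s4^-1 s5^-1.
The presented braid s1 s3 s1 s2^-1 s2^-1 s3 s3 s2^-1 s1 s4^-1 s5^-1 on 6 strands reduces by inverse Markov moves (closure unchanged at each step):
  Destabilize: the word has the form β·s5^-1 where s5^-1 occurs only as the final letter (β ∈ B_5); drop it and the last strand → 5 strands.
  Destabilize: the word has the form β·s4^-1 where s4^-1 occurs only as the final letter (β ∈ B_4); drop it and the last strand → 4 strands.
Reduced to β = s1 s3 s1 s2^-1 s2^-1 s3 s3 s2^-1 s1 on 4 strands, 9 crossings.
Compute on β:
Braid: s1 s3 s1 s2^-1 s2^-1 s3 s3 s2^-1 s1 on 4 strands, 9 crossings.
Writhe w = (#positive) - (#negative) = 6 - 3 = 3.
Computing the Kauffman bracket via state sum. There are 2^9 = 512 states.
For each crossing: s=0 is the vertical smoothing, s=1 horizontal. Crossing k contributes A^(sign_k * (1 - 2*s_k)); loop factor d = -A^2 - A^-2.
Tabulate the states by total A-exponent and number of loops L (A-exp: L × count):
  A^9: L=5 ×1
  A^7: L=4 ×9
  A^5: L=3 ×32, L=5 ×4
  A^3: L=2 ×55, L=4 ×28, L=6 ×1
  A^1: L=1 ×39, L=3 ×77, L=5 ×10
  A^-1: L=2 ×81, L=4 ×44, L=6 ×1
  A^-3: L=3 ×73, L=5 ×11
  A^-5: L=4 ×35, L=6 ×1
  A^-7: L=5 ×9
  A^-9: L=6 ×1
Each group contributes A^e * Σ count * d^(L-1):
Powers of d = -A^2 - A^-2: d^2 = A^4 + 2 + A^-4; d^3 = -A^6 - 3*A^2 - 3*A^-2 - A^-6; d^4 = A^8 + 4*A^4 + 6 + 4*A^-4 + A^-8; d^5 = -A^10 - 5*A^6 - 10*A^2 - 10*A^-2 - 5*A^-6 - A^-10.
  A^9 * (d^4) = A^17 + 4*A^13 + 6*A^9 + 4*A^5 + A
  A^7 * (9*d^3) = -9*A^13 - 27*A^9 - 27*A^5 - 9*A
  A^5 * (32*d^2 + 4*d^4) = 4*A^13 + 48*A^9 + 88*A^5 + 48*A + 4*A^-3
  A^3 * (55*d + 28*d^3 + d^5) = -A^13 - 33*A^9 - 149*A^5 - 149*A - 33*A^-3 - A^-7
  A^1 * (39 + 77*d^2 + 10*d^4) = 10*A^9 + 117*A^5 + 253*A + 117*A^-3 + 10*A^-7
  A^-1 * (81*d + 44*d^3 + d^5) = -A^9 - 49*A^5 - 223*A - 223*A^-3 - 49*A^-7 - A^-11
  A^-3 * (73*d^2 + 11*d^4) = 11*A^5 + 117*A + 212*A^-3 + 117*A^-7 + 11*A^-11
  A^-5 * (35*d^3 + d^5) = -A^5 - 40*A - 115*A^-3 - 115*A^-7 - 40*A^-11 - A^-15
  A^-7 * (9*d^4) = 9*A + 36*A^-3 + 54*A^-7 + 36*A^-11 + 9*A^-15
  A^-9 * (d^5) = -A - 5*A^-3 - 10*A^-7 - 10*A^-11 - 5*A^-15 - A^-19
Summing the groups: <K> = A^17 - 2*A^13 + 3*A^9 - 6*A^5 + 6*A - 7*A^-3 + 6*A^-7 - 4*A^-11 + 3*A^-15 - A^-19
Normalise by the writhe: (-A^3)^(-w) = (-A^3)^(-3) = -A^-9, so f(A) = -A^-9 * <K> = -A^8 + 2*A^4 - 3 + 6*A^-4 - 6*A^-8 + 7*A^-12 - 6*A^-16 + 4*A^-20 - 3*A^-24 + A^-28.
Substitute A = t^(-1/4), i.e. A^e → t^(-e/4): V(t) = t^7 - 3*t^6 + 4*t^5 - 6*t^4 + 7*t^3 - 6*t^2 + 6*t - 3 + 2*t^-1 - t^-2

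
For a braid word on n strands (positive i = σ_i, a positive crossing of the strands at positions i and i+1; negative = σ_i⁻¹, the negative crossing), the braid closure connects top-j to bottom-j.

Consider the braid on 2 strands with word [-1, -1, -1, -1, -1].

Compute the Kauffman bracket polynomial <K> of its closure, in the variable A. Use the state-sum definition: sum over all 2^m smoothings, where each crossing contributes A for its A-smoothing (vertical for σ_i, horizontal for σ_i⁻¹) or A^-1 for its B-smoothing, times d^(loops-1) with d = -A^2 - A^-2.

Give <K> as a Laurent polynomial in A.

A^13 - A^9 + A^5 - A - A^-7

Derivation:
Braid: s1^-1 s1^-1 s1^-1 s1^-1 s1^-1 on 2 strands, 5 crossings.
Writhe w = (#positive) - (#negative) = 0 - 5 = -5.
Computing the Kauffman bracket via state sum. There are 2^5 = 32 states.
Each crossing splits two ways (0=vertical, 1=horizontal). The state's weight is A^(#A-smoothings - #B-smoothings) * d^(loops - 1).
  state 00000: A-exp=-5, loops=2, term = A^-5 * d^1
  state 00001: A-exp=-3, loops=1, term = A^-3 * d^0
  state 00010: A-exp=-3, loops=1, term = A^-3 * d^0
  state 00011: A-exp=-1, loops=2, term = A^-1 * d^1
  state 00100: A-exp=-3, loops=1, term = A^-3 * d^0
  state 00101: A-exp=-1, loops=2, term = A^-1 * d^1
  state 00110: A-exp=-1, loops=2, term = A^-1 * d^1
  state 00111: A-exp=+1, loops=3, term = A^1 * d^2
  state 01000: A-exp=-3, loops=1, term = A^-3 * d^0
  state 01001: A-exp=-1, loops=2, term = A^-1 * d^1
  state 01010: A-exp=-1, loops=2, term = A^-1 * d^1
  state 01011: A-exp=+1, loops=3, term = A^1 * d^2
  state 01100: A-exp=-1, loops=2, term = A^-1 * d^1
  state 01101: A-exp=+1, loops=3, term = A^1 * d^2
  state 01110: A-exp=+1, loops=3, term = A^1 * d^2
  state 01111: A-exp=+3, loops=4, term = A^3 * d^3
  state 10000: A-exp=-3, loops=1, term = A^-3 * d^0
  state 10001: A-exp=-1, loops=2, term = A^-1 * d^1
  state 10010: A-exp=-1, loops=2, term = A^-1 * d^1
  state 10011: A-exp=+1, loops=3, term = A^1 * d^2
  state 10100: A-exp=-1, loops=2, term = A^-1 * d^1
  state 10101: A-exp=+1, loops=3, term = A^1 * d^2
  state 10110: A-exp=+1, loops=3, term = A^1 * d^2
  state 10111: A-exp=+3, loops=4, term = A^3 * d^3
  state 11000: A-exp=-1, loops=2, term = A^-1 * d^1
  state 11001: A-exp=+1, loops=3, term = A^1 * d^2
  state 11010: A-exp=+1, loops=3, term = A^1 * d^2
  state 11011: A-exp=+3, loops=4, term = A^3 * d^3
  state 11100: A-exp=+1, loops=3, term = A^1 * d^2
  state 11101: A-exp=+3, loops=4, term = A^3 * d^3
  state 11110: A-exp=+3, loops=4, term = A^3 * d^3
  state 11111: A-exp=+5, loops=5, term = A^5 * d^4
Collect the terms by A-exponent (count of states per loop number):
Powers of d = -A^2 - A^-2: d^2 = A^4 + 2 + A^-4; d^3 = -A^6 - 3*A^2 - 3*A^-2 - A^-6; d^4 = A^8 + 4*A^4 + 6 + 4*A^-4 + A^-8.
  A^5 * (d^4) = A^13 + 4*A^9 + 6*A^5 + 4*A + A^-3
  A^3 * (5*d^3) = -5*A^9 - 15*A^5 - 15*A - 5*A^-3
  A^1 * (10*d^2) = 10*A^5 + 20*A + 10*A^-3
  A^-1 * (10*d) = -10*A - 10*A^-3
  A^-3 * (5) = 5*A^-3
  A^-5 * (d) = -A^-3 - A^-7
Summing the groups: <K> = A^13 - A^9 + A^5 - A - A^-7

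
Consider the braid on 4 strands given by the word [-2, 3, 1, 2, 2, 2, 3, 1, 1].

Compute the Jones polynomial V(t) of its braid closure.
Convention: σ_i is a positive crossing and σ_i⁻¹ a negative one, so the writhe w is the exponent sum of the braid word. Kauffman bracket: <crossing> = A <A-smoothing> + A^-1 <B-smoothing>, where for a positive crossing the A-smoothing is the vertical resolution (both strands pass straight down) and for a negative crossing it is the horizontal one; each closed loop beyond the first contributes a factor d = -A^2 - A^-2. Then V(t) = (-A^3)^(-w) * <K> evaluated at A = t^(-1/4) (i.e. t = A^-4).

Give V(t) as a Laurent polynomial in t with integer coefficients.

Braid: s2^-1 s3 s1 s2 s2 s2 s3 s1 s1 on 4 strands, 9 crossings.
Writhe w = (#positive) - (#negative) = 8 - 1 = 7.
Computing the Kauffman bracket via state sum. There are 2^9 = 512 states.
For each crossing: s=0 is the vertical smoothing, s=1 horizontal. Crossing k contributes A^(sign_k * (1 - 2*s_k)); loop factor d = -A^2 - A^-2.
Tabulate the states by total A-exponent and number of loops L (A-exp: L × count):
  A^9: L=3 ×1
  A^7: L=2 ×5, L=4 ×4
  A^5: L=1 ×6, L=3 ×27, L=5 ×3
  A^3: L=2 ×57, L=4 ×26, L=6 ×1
  A^1: L=1 ×39, L=3 ×77, L=5 ×10
  A^-1: L=2 ×81, L=4 ×44, L=6 ×1
  A^-3: L=3 ×73, L=5 ×11
  A^-5: L=4 ×35, L=6 ×1
  A^-7: L=5 ×9
  A^-9: L=6 ×1
Each group contributes A^e * Σ count * d^(L-1):
Powers of d = -A^2 - A^-2: d^2 = A^4 + 2 + A^-4; d^3 = -A^6 - 3*A^2 - 3*A^-2 - A^-6; d^4 = A^8 + 4*A^4 + 6 + 4*A^-4 + A^-8; d^5 = -A^10 - 5*A^6 - 10*A^2 - 10*A^-2 - 5*A^-6 - A^-10.
  A^9 * (d^2) = A^13 + 2*A^9 + A^5
  A^7 * (5*d + 4*d^3) = -4*A^13 - 17*A^9 - 17*A^5 - 4*A
  A^5 * (6 + 27*d^2 + 3*d^4) = 3*A^13 + 39*A^9 + 78*A^5 + 39*A + 3*A^-3
  A^3 * (57*d + 26*d^3 + d^5) = -A^13 - 31*A^9 - 145*A^5 - 145*A - 31*A^-3 - A^-7
  A^1 * (39 + 77*d^2 + 10*d^4) = 10*A^9 + 117*A^5 + 253*A + 117*A^-3 + 10*A^-7
  A^-1 * (81*d + 44*d^3 + d^5) = -A^9 - 49*A^5 - 223*A - 223*A^-3 - 49*A^-7 - A^-11
  A^-3 * (73*d^2 + 11*d^4) = 11*A^5 + 117*A + 212*A^-3 + 117*A^-7 + 11*A^-11
  A^-5 * (35*d^3 + d^5) = -A^5 - 40*A - 115*A^-3 - 115*A^-7 - 40*A^-11 - A^-15
  A^-7 * (9*d^4) = 9*A + 36*A^-3 + 54*A^-7 + 36*A^-11 + 9*A^-15
  A^-9 * (d^5) = -A - 5*A^-3 - 10*A^-7 - 10*A^-11 - 5*A^-15 - A^-19
Summing the groups: <K> = -A^13 + 2*A^9 - 5*A^5 + 5*A - 6*A^-3 + 6*A^-7 - 4*A^-11 + 3*A^-15 - A^-19
Normalise by the writhe: (-A^3)^(-w) = (-A^3)^(-7) = -A^-21, so f(A) = -A^-21 * <K> = A^-8 - 2*A^-12 + 5*A^-16 - 5*A^-20 + 6*A^-24 - 6*A^-28 + 4*A^-32 - 3*A^-36 + A^-40.
Substitute A = t^(-1/4), i.e. A^e → t^(-e/4): V(t) = t^10 - 3*t^9 + 4*t^8 - 6*t^7 + 6*t^6 - 5*t^5 + 5*t^4 - 2*t^3 + t^2

Answer: t^10 - 3*t^9 + 4*t^8 - 6*t^7 + 6*t^6 - 5*t^5 + 5*t^4 - 2*t^3 + t^2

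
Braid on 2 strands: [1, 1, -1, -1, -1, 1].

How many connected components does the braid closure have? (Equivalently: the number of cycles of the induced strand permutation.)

2

Derivation:
Track the strand permutation on 2 strands, starting from identity.
  step 1: s1 swaps positions 1,2 -> [2 1]
  step 2: s1 swaps positions 1,2 -> [1 2]
  step 3: s1^-1 swaps positions 1,2 -> [2 1]
  step 4: s1^-1 swaps positions 1,2 -> [1 2]
  step 5: s1^-1 swaps positions 1,2 -> [2 1]
  step 6: s1 swaps positions 1,2 -> [1 2]
Final permutation (position -> original strand): [1 2]
Closure components = cycle count of this permutation = 2.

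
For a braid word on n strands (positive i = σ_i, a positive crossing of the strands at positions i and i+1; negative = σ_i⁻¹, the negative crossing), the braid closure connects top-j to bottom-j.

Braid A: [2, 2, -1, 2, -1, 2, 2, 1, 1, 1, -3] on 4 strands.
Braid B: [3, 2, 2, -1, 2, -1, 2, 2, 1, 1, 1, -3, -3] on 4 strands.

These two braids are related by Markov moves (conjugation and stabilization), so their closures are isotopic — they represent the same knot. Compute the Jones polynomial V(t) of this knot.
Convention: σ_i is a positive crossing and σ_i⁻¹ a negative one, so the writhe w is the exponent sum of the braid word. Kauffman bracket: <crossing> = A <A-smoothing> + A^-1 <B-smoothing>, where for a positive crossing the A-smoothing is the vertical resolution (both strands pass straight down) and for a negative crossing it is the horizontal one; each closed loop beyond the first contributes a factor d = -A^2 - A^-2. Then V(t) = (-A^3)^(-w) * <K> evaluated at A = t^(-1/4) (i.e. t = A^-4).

Markov-equivalent braids have isotopic closures, hence identical knot invariants. Strip the Markov moves from each word to reach a common short braid β, then compute V(t) once on β.
Braid A: s2 s2 s1^-1 s2 s1^-1 s2 s2 s1 s1 s1 s3^-1 on 4 strands reduces by inverse Markov moves (closure unchanged at each step):
  Destabilize: the word has the form β·s3^-1 where s3^-1 occurs only as the final letter (β ∈ B_3); drop it and the last strand → 3 strands.
Reduced to β = s2 s2 s1^-1 s2 s1^-1 s2 s2 s1 s1 s1 on 3 strands, 10 crossings.
Braid B: s3 s2 s2 s1^-1 s2 s1^-1 s2 s2 s1 s1 s1 s3^-1 s3^-1 on 4 strands reduces by inverse Markov moves (closure unchanged at each step):
  Deconjugate: the word is γ·β·γ⁻¹ with γ = s3 (prefix) and γ⁻¹ = s3^-1 (suffix); strip both.
  Destabilize: the word has the form β·s3^-1 where s3^-1 occurs only as the final letter (β ∈ B_3); drop it and the last strand → 3 strands.
Reduced to β = s2 s2 s1^-1 s2 s1^-1 s2 s2 s1 s1 s1 on 3 strands, 10 crossings.
Both give the same β = s2 s2 s1^-1 s2 s1^-1 s2 s2 s1 s1 s1 on 3 strands, so one state sum suffices:
Braid: s2 s2 s1^-1 s2 s1^-1 s2 s2 s1 s1 s1 on 3 strands, 10 crossings.
Writhe w = (#positive) - (#negative) = 8 - 2 = 6.
State-sum expansion of <K>. There are 2^10 = 1024 states.
For each crossing: s=0 is the vertical smoothing, s=1 horizontal. Crossing k contributes A^(sign_k * (1 - 2*s_k)); loop factor d = -A^2 - A^-2.
Tabulate the states by total A-exponent and number of loops L (A-exp: L × count):
  A^10: L=3 ×1
  A^8: L=2 ×7, L=4 ×3
  A^6: L=1 ×14, L=3 ×28, L=5 ×3
  A^4: L=2 ×88, L=4 ×31, L=6 ×1
  A^2: L=1 ×63, L=3 ×133, L=5 ×14
  A^0: L=2 ×159, L=4 ×91, L=6 ×2
  A^-2: L=3 ×180, L=5 ×30
  A^-4: L=4 ×116, L=6 ×4
  A^-6: L=5 ×45
  A^-8: L=6 ×10
  A^-10: L=7 ×1
Each group contributes A^e * Σ count * d^(L-1):
Powers of d = -A^2 - A^-2: d^2 = A^4 + 2 + A^-4; d^3 = -A^6 - 3*A^2 - 3*A^-2 - A^-6; d^4 = A^8 + 4*A^4 + 6 + 4*A^-4 + A^-8; d^5 = -A^10 - 5*A^6 - 10*A^2 - 10*A^-2 - 5*A^-6 - A^-10; d^6 = A^12 + 6*A^8 + 15*A^4 + 20 + 15*A^-4 + 6*A^-8 + A^-12.
  A^10 * (d^2) = A^14 + 2*A^10 + A^6
  A^8 * (7*d + 3*d^3) = -3*A^14 - 16*A^10 - 16*A^6 - 3*A^2
  A^6 * (14 + 28*d^2 + 3*d^4) = 3*A^14 + 40*A^10 + 88*A^6 + 40*A^2 + 3*A^-2
  A^4 * (88*d + 31*d^3 + d^5) = -A^14 - 36*A^10 - 191*A^6 - 191*A^2 - 36*A^-2 - A^-6
  A^2 * (63 + 133*d^2 + 14*d^4) = 14*A^10 + 189*A^6 + 413*A^2 + 189*A^-2 + 14*A^-6
  A^0 * (159*d + 91*d^3 + 2*d^5) = -2*A^10 - 101*A^6 - 452*A^2 - 452*A^-2 - 101*A^-6 - 2*A^-10
  A^-2 * (180*d^2 + 30*d^4) = 30*A^6 + 300*A^2 + 540*A^-2 + 300*A^-6 + 30*A^-10
  A^-4 * (116*d^3 + 4*d^5) = -4*A^6 - 136*A^2 - 388*A^-2 - 388*A^-6 - 136*A^-10 - 4*A^-14
  A^-6 * (45*d^4) = 45*A^2 + 180*A^-2 + 270*A^-6 + 180*A^-10 + 45*A^-14
  A^-8 * (10*d^5) = -10*A^2 - 50*A^-2 - 100*A^-6 - 100*A^-10 - 50*A^-14 - 10*A^-18
  A^-10 * (d^6) = A^2 + 6*A^-2 + 15*A^-6 + 20*A^-10 + 15*A^-14 + 6*A^-18 + A^-22
Summing the groups: <K> = 2*A^10 - 4*A^6 + 7*A^2 - 8*A^-2 + 9*A^-6 - 8*A^-10 + 6*A^-14 - 4*A^-18 + A^-22
Normalise by the writhe: (-A^3)^(-w) = (-A^3)^(-6) = A^-18, so f(A) = A^-18 * <K> = 2*A^-8 - 4*A^-12 + 7*A^-16 - 8*A^-20 + 9*A^-24 - 8*A^-28 + 6*A^-32 - 4*A^-36 + A^-40.
Substitute A = t^(-1/4), i.e. A^e → t^(-e/4): V(t) = t^10 - 4*t^9 + 6*t^8 - 8*t^7 + 9*t^6 - 8*t^5 + 7*t^4 - 4*t^3 + 2*t^2

Answer: t^10 - 4*t^9 + 6*t^8 - 8*t^7 + 9*t^6 - 8*t^5 + 7*t^4 - 4*t^3 + 2*t^2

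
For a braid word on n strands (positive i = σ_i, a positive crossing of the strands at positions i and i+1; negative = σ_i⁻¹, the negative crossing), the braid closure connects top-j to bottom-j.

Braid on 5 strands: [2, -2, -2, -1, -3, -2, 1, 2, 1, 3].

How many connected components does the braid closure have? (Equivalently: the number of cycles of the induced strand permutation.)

3

Derivation:
Track the strand permutation on 5 strands, starting from identity.
  step 1: s2 swaps positions 2,3 -> [1 3 2 4 5]
  step 2: s2^-1 swaps positions 2,3 -> [1 2 3 4 5]
  step 3: s2^-1 swaps positions 2,3 -> [1 3 2 4 5]
  step 4: s1^-1 swaps positions 1,2 -> [3 1 2 4 5]
  step 5: s3^-1 swaps positions 3,4 -> [3 1 4 2 5]
  step 6: s2^-1 swaps positions 2,3 -> [3 4 1 2 5]
  step 7: s1 swaps positions 1,2 -> [4 3 1 2 5]
  step 8: s2 swaps positions 2,3 -> [4 1 3 2 5]
  step 9: s1 swaps positions 1,2 -> [1 4 3 2 5]
  step 10: s3 swaps positions 3,4 -> [1 4 2 3 5]
Final permutation (position -> original strand): [1 4 2 3 5]
Closure components = cycle count of this permutation = 3.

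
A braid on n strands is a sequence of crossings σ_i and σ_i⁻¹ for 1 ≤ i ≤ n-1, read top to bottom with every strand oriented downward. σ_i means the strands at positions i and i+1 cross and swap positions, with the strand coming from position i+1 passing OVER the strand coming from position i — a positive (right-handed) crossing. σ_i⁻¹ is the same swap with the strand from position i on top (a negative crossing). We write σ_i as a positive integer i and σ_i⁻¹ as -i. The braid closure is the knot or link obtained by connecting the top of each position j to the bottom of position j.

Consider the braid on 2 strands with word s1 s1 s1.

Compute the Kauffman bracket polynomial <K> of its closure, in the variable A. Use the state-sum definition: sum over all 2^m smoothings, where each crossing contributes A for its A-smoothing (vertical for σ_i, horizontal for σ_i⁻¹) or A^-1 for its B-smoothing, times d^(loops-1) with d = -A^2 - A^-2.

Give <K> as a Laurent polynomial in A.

Braid: s1 s1 s1 on 2 strands, 3 crossings.
Writhe w = (#positive) - (#negative) = 3 - 0 = 3.
Computing the Kauffman bracket via state sum. There are 2^3 = 8 states.
Each crossing splits two ways (0=vertical, 1=horizontal). The state's weight is A^(#A-smoothings - #B-smoothings) * d^(loops - 1).
  state 000: A-exp=+3, loops=2, term = A^3 * d^1
  state 001: A-exp=+1, loops=1, term = A^1 * d^0
  state 010: A-exp=+1, loops=1, term = A^1 * d^0
  state 011: A-exp=-1, loops=2, term = A^-1 * d^1
  state 100: A-exp=+1, loops=1, term = A^1 * d^0
  state 101: A-exp=-1, loops=2, term = A^-1 * d^1
  state 110: A-exp=-1, loops=2, term = A^-1 * d^1
  state 111: A-exp=-3, loops=3, term = A^-3 * d^2
Collect the terms by A-exponent (count of states per loop number):
Powers of d = -A^2 - A^-2: d^2 = A^4 + 2 + A^-4.
  A^3 * (d) = -A^5 - A
  A^1 * (3) = 3*A
  A^-1 * (3*d) = -3*A - 3*A^-3
  A^-3 * (d^2) = A + 2*A^-3 + A^-7
Summing the groups: <K> = -A^5 - A^-3 + A^-7

Answer: -A^5 - A^-3 + A^-7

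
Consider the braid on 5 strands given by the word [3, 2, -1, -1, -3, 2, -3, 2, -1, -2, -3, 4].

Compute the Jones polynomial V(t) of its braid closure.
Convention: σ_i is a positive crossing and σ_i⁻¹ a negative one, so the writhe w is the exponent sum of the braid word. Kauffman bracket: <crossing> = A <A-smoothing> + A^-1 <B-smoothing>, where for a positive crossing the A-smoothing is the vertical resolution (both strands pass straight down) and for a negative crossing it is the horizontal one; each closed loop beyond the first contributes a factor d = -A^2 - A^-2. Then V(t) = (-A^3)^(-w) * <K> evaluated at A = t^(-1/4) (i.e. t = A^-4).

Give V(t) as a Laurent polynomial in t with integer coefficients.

t - 1 + 2*t^-1 - 3*t^-2 + 3*t^-3 - 2*t^-4 + 2*t^-5 - t^-6

Derivation:
The presented braid s3 s2 s1^-1 s1^-1 s3^-1 s2 s3^-1 s2 s1^-1 s2^-1 s3^-1 s4 on 5 strands reduces by inverse Markov moves (closure unchanged at each step):
  Destabilize: the word has the form β·s4 where s4 occurs only as the final letter (β ∈ B_4); drop it and the last strand → 4 strands.
  Deconjugate: the word is γ·β·γ⁻¹ with γ = s3 s2 (prefix) and γ⁻¹ = s2^-1 s3^-1 (suffix); strip both.
Reduced to β = s1^-1 s1^-1 s3^-1 s2 s3^-1 s2 s1^-1 on 4 strands, 7 crossings.
Compute on β:
Braid: s1^-1 s1^-1 s3^-1 s2 s3^-1 s2 s1^-1 on 4 strands, 7 crossings.
Writhe w = (#positive) - (#negative) = 2 - 5 = -3.
State-sum expansion of <K>. There are 2^7 = 128 states.
Smooth each crossing (0=||, 1=⌣⌢); contribution A^(Σ sign_k(1-2s_k)) * d^(L-1).
Tabulate the states by total A-exponent and number of loops L (A-exp: L × count):
  A^7: L=5 ×1
  A^5: L=4 ×7
  A^3: L=3 ×20, L=5 ×1
  A^1: L=2 ×27, L=4 ×8
  A^-1: L=1 ×15, L=3 ×19, L=5 ×1
  A^-3: L=2 ×17, L=4 ×4
  A^-5: L=3 ×7
  A^-7: L=4 ×1
Each group contributes A^e * Σ count * d^(L-1):
Powers of d = -A^2 - A^-2: d^2 = A^4 + 2 + A^-4; d^3 = -A^6 - 3*A^2 - 3*A^-2 - A^-6; d^4 = A^8 + 4*A^4 + 6 + 4*A^-4 + A^-8.
  A^7 * (d^4) = A^15 + 4*A^11 + 6*A^7 + 4*A^3 + A^-1
  A^5 * (7*d^3) = -7*A^11 - 21*A^7 - 21*A^3 - 7*A^-1
  A^3 * (20*d^2 + d^4) = A^11 + 24*A^7 + 46*A^3 + 24*A^-1 + A^-5
  A^1 * (27*d + 8*d^3) = -8*A^7 - 51*A^3 - 51*A^-1 - 8*A^-5
  A^-1 * (15 + 19*d^2 + d^4) = A^7 + 23*A^3 + 59*A^-1 + 23*A^-5 + A^-9
  A^-3 * (17*d + 4*d^3) = -4*A^3 - 29*A^-1 - 29*A^-5 - 4*A^-9
  A^-5 * (7*d^2) = 7*A^-1 + 14*A^-5 + 7*A^-9
  A^-7 * (d^3) = -A^-1 - 3*A^-5 - 3*A^-9 - A^-13
Summing the groups: <K> = A^15 - 2*A^11 + 2*A^7 - 3*A^3 + 3*A^-1 - 2*A^-5 + A^-9 - A^-13
Normalise by the writhe: (-A^3)^(-w) = (-A^3)^(3) = -A^9, so f(A) = -A^9 * <K> = -A^24 + 2*A^20 - 2*A^16 + 3*A^12 - 3*A^8 + 2*A^4 - 1 + A^-4.
Substitute A = t^(-1/4), i.e. A^e → t^(-e/4): V(t) = t - 1 + 2*t^-1 - 3*t^-2 + 3*t^-3 - 2*t^-4 + 2*t^-5 - t^-6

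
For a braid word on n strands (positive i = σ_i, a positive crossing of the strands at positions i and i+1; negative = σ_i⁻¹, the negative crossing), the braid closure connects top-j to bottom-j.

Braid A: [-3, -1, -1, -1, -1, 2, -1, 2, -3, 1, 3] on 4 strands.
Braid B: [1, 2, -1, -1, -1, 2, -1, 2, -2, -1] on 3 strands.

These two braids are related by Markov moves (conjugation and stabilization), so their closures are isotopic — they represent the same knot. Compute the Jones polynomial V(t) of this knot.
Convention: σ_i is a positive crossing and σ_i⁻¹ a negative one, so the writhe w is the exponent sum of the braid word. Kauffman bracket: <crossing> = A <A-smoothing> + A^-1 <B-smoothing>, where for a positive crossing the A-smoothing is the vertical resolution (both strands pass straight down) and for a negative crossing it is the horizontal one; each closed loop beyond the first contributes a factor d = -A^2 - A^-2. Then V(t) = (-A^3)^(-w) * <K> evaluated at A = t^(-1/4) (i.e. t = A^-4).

Markov-equivalent braids have isotopic closures, hence identical knot invariants. Strip the Markov moves from each word to reach a common short braid β, then compute V(t) once on β.
Braid A: s3^-1 s1^-1 s1^-1 s1^-1 s1^-1 s2 s1^-1 s2 s3^-1 s1 s3 on 4 strands reduces by inverse Markov moves (closure unchanged at each step):
  Deconjugate: the word is γ·β·γ⁻¹ with γ = s3^-1 s1^-1 (prefix) and γ⁻¹ = s1 s3 (suffix); strip both.
  Destabilize: the word has the form β·s3^-1 where s3^-1 occurs only as the final letter (β ∈ B_3); drop it and the last strand → 3 strands.
Reduced to β = s1^-1 s1^-1 s1^-1 s2 s1^-1 s2 on 3 strands, 6 crossings.
Braid B: s1 s2 s1^-1 s1^-1 s1^-1 s2 s1^-1 s2 s2^-1 s1^-1 on 3 strands reduces by inverse Markov moves (closure unchanged at each step):
  Deconjugate: the word is γ·β·γ⁻¹ with γ = s1 s2 (prefix) and γ⁻¹ = s2^-1 s1^-1 (suffix); strip both.
Reduced to β = s1^-1 s1^-1 s1^-1 s2 s1^-1 s2 on 3 strands, 6 crossings.
Both give the same β = s1^-1 s1^-1 s1^-1 s2 s1^-1 s2 on 3 strands, so one state sum suffices:
Braid: s1^-1 s1^-1 s1^-1 s2 s1^-1 s2 on 3 strands, 6 crossings.
Writhe w = (#positive) - (#negative) = 2 - 4 = -2.
Computing the Kauffman bracket via state sum. There are 2^6 = 64 states.
Each crossing splits two ways (0=vertical, 1=horizontal). The state's weight is A^(#A-smoothings - #B-smoothings) * d^(loops - 1).
Tabulate the states by total A-exponent and number of loops L (A-exp: L × count):
  A^6: L=5 ×1
  A^4: L=4 ×6
  A^2: L=3 ×15
  A^0: L=2 ×19, L=4 ×1
  A^-2: L=1 ×11, L=3 ×4
  A^-4: L=2 ×6
  A^-6: L=3 ×1
Each group contributes A^e * Σ count * d^(L-1):
Powers of d = -A^2 - A^-2: d^2 = A^4 + 2 + A^-4; d^3 = -A^6 - 3*A^2 - 3*A^-2 - A^-6; d^4 = A^8 + 4*A^4 + 6 + 4*A^-4 + A^-8.
  A^6 * (d^4) = A^14 + 4*A^10 + 6*A^6 + 4*A^2 + A^-2
  A^4 * (6*d^3) = -6*A^10 - 18*A^6 - 18*A^2 - 6*A^-2
  A^2 * (15*d^2) = 15*A^6 + 30*A^2 + 15*A^-2
  A^0 * (19*d + d^3) = -A^6 - 22*A^2 - 22*A^-2 - A^-6
  A^-2 * (11 + 4*d^2) = 4*A^2 + 19*A^-2 + 4*A^-6
  A^-4 * (6*d) = -6*A^-2 - 6*A^-6
  A^-6 * (d^2) = A^-2 + 2*A^-6 + A^-10
Summing the groups: <K> = A^14 - 2*A^10 + 2*A^6 - 2*A^2 + 2*A^-2 - A^-6 + A^-10
Normalise by the writhe: (-A^3)^(-w) = (-A^3)^(2) = A^6, so f(A) = A^6 * <K> = A^20 - 2*A^16 + 2*A^12 - 2*A^8 + 2*A^4 - 1 + A^-4.
Substitute A = t^(-1/4), i.e. A^e → t^(-e/4): V(t) = t - 1 + 2*t^-1 - 2*t^-2 + 2*t^-3 - 2*t^-4 + t^-5

Answer: t - 1 + 2*t^-1 - 2*t^-2 + 2*t^-3 - 2*t^-4 + t^-5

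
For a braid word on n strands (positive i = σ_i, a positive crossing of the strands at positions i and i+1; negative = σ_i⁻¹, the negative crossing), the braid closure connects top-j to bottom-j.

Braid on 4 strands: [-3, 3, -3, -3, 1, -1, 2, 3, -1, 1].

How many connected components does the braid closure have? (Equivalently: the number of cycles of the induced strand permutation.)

2

Derivation:
Track the strand permutation on 4 strands, starting from identity.
  step 1: s3^-1 swaps positions 3,4 -> [1 2 4 3]
  step 2: s3 swaps positions 3,4 -> [1 2 3 4]
  step 3: s3^-1 swaps positions 3,4 -> [1 2 4 3]
  step 4: s3^-1 swaps positions 3,4 -> [1 2 3 4]
  step 5: s1 swaps positions 1,2 -> [2 1 3 4]
  step 6: s1^-1 swaps positions 1,2 -> [1 2 3 4]
  step 7: s2 swaps positions 2,3 -> [1 3 2 4]
  step 8: s3 swaps positions 3,4 -> [1 3 4 2]
  step 9: s1^-1 swaps positions 1,2 -> [3 1 4 2]
  step 10: s1 swaps positions 1,2 -> [1 3 4 2]
Final permutation (position -> original strand): [1 3 4 2]
Closure components = cycle count of this permutation = 2.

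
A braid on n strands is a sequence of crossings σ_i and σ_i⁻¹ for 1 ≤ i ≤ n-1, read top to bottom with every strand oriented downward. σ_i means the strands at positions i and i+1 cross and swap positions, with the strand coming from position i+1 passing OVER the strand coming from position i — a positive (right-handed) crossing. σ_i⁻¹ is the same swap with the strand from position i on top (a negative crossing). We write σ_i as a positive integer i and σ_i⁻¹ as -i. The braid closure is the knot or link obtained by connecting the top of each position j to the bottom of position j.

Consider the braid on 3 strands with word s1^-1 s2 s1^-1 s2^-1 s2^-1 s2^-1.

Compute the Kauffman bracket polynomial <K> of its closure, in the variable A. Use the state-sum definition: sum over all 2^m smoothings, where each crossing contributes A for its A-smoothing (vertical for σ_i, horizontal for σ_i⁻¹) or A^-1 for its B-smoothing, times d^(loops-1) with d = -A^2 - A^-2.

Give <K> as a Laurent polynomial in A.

-A^12 + A^8 - A^4 + 2 - A^-4 + A^-8

Derivation:
Braid: s1^-1 s2 s1^-1 s2^-1 s2^-1 s2^-1 on 3 strands, 6 crossings.
Writhe w = (#positive) - (#negative) = 1 - 5 = -4.
Computing the Kauffman bracket via state sum. There are 2^6 = 64 states.
Each crossing splits two ways (0=vertical, 1=horizontal). The state's weight is A^(#A-smoothings - #B-smoothings) * d^(loops - 1).
Tabulate the states by total A-exponent and number of loops L (A-exp: L × count):
  A^6: L=4 ×1
  A^4: L=3 ×6
  A^2: L=2 ×12, L=4 ×3
  A^0: L=1 ×9, L=3 ×10, L=5 ×1
  A^-2: L=2 ×12, L=4 ×3
  A^-4: L=1 ×2, L=3 ×4
  A^-6: L=2 ×1
Each group contributes A^e * Σ count * d^(L-1):
Powers of d = -A^2 - A^-2: d^2 = A^4 + 2 + A^-4; d^3 = -A^6 - 3*A^2 - 3*A^-2 - A^-6; d^4 = A^8 + 4*A^4 + 6 + 4*A^-4 + A^-8.
  A^6 * (d^3) = -A^12 - 3*A^8 - 3*A^4 - 1
  A^4 * (6*d^2) = 6*A^8 + 12*A^4 + 6
  A^2 * (12*d + 3*d^3) = -3*A^8 - 21*A^4 - 21 - 3*A^-4
  A^0 * (9 + 10*d^2 + d^4) = A^8 + 14*A^4 + 35 + 14*A^-4 + A^-8
  A^-2 * (12*d + 3*d^3) = -3*A^4 - 21 - 21*A^-4 - 3*A^-8
  A^-4 * (2 + 4*d^2) = 4 + 10*A^-4 + 4*A^-8
  A^-6 * (d) = -A^-4 - A^-8
Summing the groups: <K> = -A^12 + A^8 - A^4 + 2 - A^-4 + A^-8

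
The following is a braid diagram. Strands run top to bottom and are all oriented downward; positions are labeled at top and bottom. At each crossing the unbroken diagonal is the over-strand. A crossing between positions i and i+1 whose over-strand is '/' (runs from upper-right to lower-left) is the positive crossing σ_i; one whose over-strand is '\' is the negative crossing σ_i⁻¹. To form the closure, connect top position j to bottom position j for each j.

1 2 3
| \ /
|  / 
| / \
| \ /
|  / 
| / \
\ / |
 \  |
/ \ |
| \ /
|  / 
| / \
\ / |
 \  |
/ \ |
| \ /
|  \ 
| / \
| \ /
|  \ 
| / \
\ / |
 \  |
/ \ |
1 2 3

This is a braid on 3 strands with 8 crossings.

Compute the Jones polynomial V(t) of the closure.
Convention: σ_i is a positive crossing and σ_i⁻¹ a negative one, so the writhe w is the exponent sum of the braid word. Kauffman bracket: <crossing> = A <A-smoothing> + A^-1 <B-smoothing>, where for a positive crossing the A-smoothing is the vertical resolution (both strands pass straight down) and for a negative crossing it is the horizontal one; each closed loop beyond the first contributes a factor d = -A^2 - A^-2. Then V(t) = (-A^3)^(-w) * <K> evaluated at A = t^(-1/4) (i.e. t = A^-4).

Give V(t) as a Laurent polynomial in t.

-t + 2 - t^-1 + 2*t^-2 - t^-3 + t^-4 - t^-5

Derivation:
Reading the diagram top to bottom ('/'-over between positions i,i+1 = s_i, '\'-over = s_i^-1): braid word = s2 s2 s1^-1 s2 s1^-1 s2^-1 s2^-1 s1^-1.
Braid: s2 s2 s1^-1 s2 s1^-1 s2^-1 s2^-1 s1^-1 on 3 strands, 8 crossings.
Writhe w = (#positive) - (#negative) = 3 - 5 = -2.
State-sum expansion of <K>. There are 2^8 = 256 states.
For each crossing: s=0 is the vertical smoothing, s=1 horizontal. Crossing k contributes A^(sign_k * (1 - 2*s_k)); loop factor d = -A^2 - A^-2.
Tabulate the states by total A-exponent and number of loops L (A-exp: L × count):
  A^8: L=4 ×1
  A^6: L=3 ×8
  A^4: L=2 ×23, L=4 ×5
  A^2: L=1 ×22, L=3 ×33, L=5 ×1
  A^0: L=2 ×52, L=4 ×18
  A^-2: L=1 ×13, L=3 ×37, L=5 ×6
  A^-4: L=2 ×14, L=4 ×13, L=6 ×1
  A^-6: L=3 ×6, L=5 ×2
  A^-8: L=4 ×1
Each group contributes A^e * Σ count * d^(L-1):
Powers of d = -A^2 - A^-2: d^2 = A^4 + 2 + A^-4; d^3 = -A^6 - 3*A^2 - 3*A^-2 - A^-6; d^4 = A^8 + 4*A^4 + 6 + 4*A^-4 + A^-8; d^5 = -A^10 - 5*A^6 - 10*A^2 - 10*A^-2 - 5*A^-6 - A^-10.
  A^8 * (d^3) = -A^14 - 3*A^10 - 3*A^6 - A^2
  A^6 * (8*d^2) = 8*A^10 + 16*A^6 + 8*A^2
  A^4 * (23*d + 5*d^3) = -5*A^10 - 38*A^6 - 38*A^2 - 5*A^-2
  A^2 * (22 + 33*d^2 + d^4) = A^10 + 37*A^6 + 94*A^2 + 37*A^-2 + A^-6
  A^0 * (52*d + 18*d^3) = -18*A^6 - 106*A^2 - 106*A^-2 - 18*A^-6
  A^-2 * (13 + 37*d^2 + 6*d^4) = 6*A^6 + 61*A^2 + 123*A^-2 + 61*A^-6 + 6*A^-10
  A^-4 * (14*d + 13*d^3 + d^5) = -A^6 - 18*A^2 - 63*A^-2 - 63*A^-6 - 18*A^-10 - A^-14
  A^-6 * (6*d^2 + 2*d^4) = 2*A^2 + 14*A^-2 + 24*A^-6 + 14*A^-10 + 2*A^-14
  A^-8 * (d^3) = -A^-2 - 3*A^-6 - 3*A^-10 - A^-14
Summing the groups: <K> = -A^14 + A^10 - A^6 + 2*A^2 - A^-2 + 2*A^-6 - A^-10
Normalise by the writhe: (-A^3)^(-w) = (-A^3)^(2) = A^6, so f(A) = A^6 * <K> = -A^20 + A^16 - A^12 + 2*A^8 - A^4 + 2 - A^-4.
Substitute A = t^(-1/4), i.e. A^e → t^(-e/4): V(t) = -t + 2 - t^-1 + 2*t^-2 - t^-3 + t^-4 - t^-5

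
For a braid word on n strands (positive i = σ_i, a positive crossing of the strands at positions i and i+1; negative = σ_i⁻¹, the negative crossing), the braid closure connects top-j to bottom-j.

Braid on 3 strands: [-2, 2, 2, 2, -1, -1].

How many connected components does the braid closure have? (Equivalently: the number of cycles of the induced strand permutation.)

Track the strand permutation on 3 strands, starting from identity.
  step 1: s2^-1 swaps positions 2,3 -> [1 3 2]
  step 2: s2 swaps positions 2,3 -> [1 2 3]
  step 3: s2 swaps positions 2,3 -> [1 3 2]
  step 4: s2 swaps positions 2,3 -> [1 2 3]
  step 5: s1^-1 swaps positions 1,2 -> [2 1 3]
  step 6: s1^-1 swaps positions 1,2 -> [1 2 3]
Final permutation (position -> original strand): [1 2 3]
Closure components = cycle count of this permutation = 3.

Answer: 3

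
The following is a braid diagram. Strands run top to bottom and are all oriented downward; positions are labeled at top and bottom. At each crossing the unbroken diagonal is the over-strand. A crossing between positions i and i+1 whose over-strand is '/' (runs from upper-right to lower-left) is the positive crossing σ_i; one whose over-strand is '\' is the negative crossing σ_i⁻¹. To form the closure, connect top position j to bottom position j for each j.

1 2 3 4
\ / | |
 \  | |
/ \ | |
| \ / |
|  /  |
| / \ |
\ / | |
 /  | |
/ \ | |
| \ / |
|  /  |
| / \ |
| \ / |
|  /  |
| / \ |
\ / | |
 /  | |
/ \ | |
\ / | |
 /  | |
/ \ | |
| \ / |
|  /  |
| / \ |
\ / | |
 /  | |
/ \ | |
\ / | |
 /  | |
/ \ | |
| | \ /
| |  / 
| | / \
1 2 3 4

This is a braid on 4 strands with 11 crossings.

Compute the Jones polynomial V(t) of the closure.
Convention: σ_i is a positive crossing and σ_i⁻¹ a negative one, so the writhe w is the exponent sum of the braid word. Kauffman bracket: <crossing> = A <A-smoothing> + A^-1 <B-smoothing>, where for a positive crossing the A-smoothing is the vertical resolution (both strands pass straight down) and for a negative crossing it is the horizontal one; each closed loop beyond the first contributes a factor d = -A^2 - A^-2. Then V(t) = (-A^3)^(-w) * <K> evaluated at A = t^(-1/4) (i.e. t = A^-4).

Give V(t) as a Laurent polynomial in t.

Reading the diagram top to bottom ('/'-over between positions i,i+1 = s_i, '\'-over = s_i^-1): braid word = s1^-1 s2 s1 s2 s2 s1 s1 s2 s1 s1 s3.
The presented braid s1^-1 s2 s1 s2 s2 s1 s1 s2 s1 s1 s3 on 4 strands reduces by inverse Markov moves (closure unchanged at each step):
  Destabilize: the word has the form β·s3 where s3 occurs only as the final letter (β ∈ B_3); drop it and the last strand → 3 strands.
  Deconjugate: the word is γ·β·γ⁻¹ with γ = s1^-1 (prefix) and γ⁻¹ = s1 (suffix); strip both.
Reduced to β = s2 s1 s2 s2 s1 s1 s2 s1 on 3 strands, 8 crossings.
Compute on β:
Braid: s2 s1 s2 s2 s1 s1 s2 s1 on 3 strands, 8 crossings.
Writhe w = (#positive) - (#negative) = 8 - 0 = 8.
Enumerate smoothing states for the bracket polynomial. There are 2^8 = 256 states.
For each crossing: s=0 is the vertical smoothing, s=1 horizontal. Crossing k contributes A^(sign_k * (1 - 2*s_k)); loop factor d = -A^2 - A^-2.
Tabulate the states by total A-exponent and number of loops L (A-exp: L × count):
  A^8: L=3 ×1
  A^6: L=2 ×8
  A^4: L=1 ×16, L=3 ×12
  A^2: L=2 ×48, L=4 ×8
  A^0: L=1 ×17, L=3 ×51, L=5 ×2
  A^-2: L=2 ×34, L=4 ×22
  A^-4: L=1 ×4, L=3 ×21, L=5 ×3
  A^-6: L=2 ×4, L=4 ×4
  A^-8: L=3 ×1
Each group contributes A^e * Σ count * d^(L-1):
Powers of d = -A^2 - A^-2: d^2 = A^4 + 2 + A^-4; d^3 = -A^6 - 3*A^2 - 3*A^-2 - A^-6; d^4 = A^8 + 4*A^4 + 6 + 4*A^-4 + A^-8.
  A^8 * (d^2) = A^12 + 2*A^8 + A^4
  A^6 * (8*d) = -8*A^8 - 8*A^4
  A^4 * (16 + 12*d^2) = 12*A^8 + 40*A^4 + 12
  A^2 * (48*d + 8*d^3) = -8*A^8 - 72*A^4 - 72 - 8*A^-4
  A^0 * (17 + 51*d^2 + 2*d^4) = 2*A^8 + 59*A^4 + 131 + 59*A^-4 + 2*A^-8
  A^-2 * (34*d + 22*d^3) = -22*A^4 - 100 - 100*A^-4 - 22*A^-8
  A^-4 * (4 + 21*d^2 + 3*d^4) = 3*A^4 + 33 + 64*A^-4 + 33*A^-8 + 3*A^-12
  A^-6 * (4*d + 4*d^3) = -4 - 16*A^-4 - 16*A^-8 - 4*A^-12
  A^-8 * (d^2) = A^-4 + 2*A^-8 + A^-12
Summing the groups: <K> = A^12 + A^4 - A^-8
Normalise by the writhe: (-A^3)^(-w) = (-A^3)^(-8) = A^-24, so f(A) = A^-24 * <K> = A^-12 + A^-20 - A^-32.
Substitute A = t^(-1/4), i.e. A^e → t^(-e/4): V(t) = -t^8 + t^5 + t^3

Answer: -t^8 + t^5 + t^3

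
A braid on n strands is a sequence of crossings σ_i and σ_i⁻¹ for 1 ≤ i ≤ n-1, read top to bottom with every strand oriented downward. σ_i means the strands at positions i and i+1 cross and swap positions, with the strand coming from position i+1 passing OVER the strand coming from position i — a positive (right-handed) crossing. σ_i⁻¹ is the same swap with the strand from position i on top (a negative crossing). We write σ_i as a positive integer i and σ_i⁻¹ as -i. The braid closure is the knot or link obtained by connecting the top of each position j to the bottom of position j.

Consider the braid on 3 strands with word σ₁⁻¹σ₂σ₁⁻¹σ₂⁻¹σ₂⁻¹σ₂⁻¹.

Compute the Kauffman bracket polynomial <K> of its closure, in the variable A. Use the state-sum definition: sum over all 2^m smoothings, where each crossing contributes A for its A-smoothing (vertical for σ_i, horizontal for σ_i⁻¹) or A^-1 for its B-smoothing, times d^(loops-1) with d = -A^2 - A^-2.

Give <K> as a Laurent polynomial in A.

-A^12 + A^8 - A^4 + 2 - A^-4 + A^-8

Derivation:
Braid: s1^-1 s2 s1^-1 s2^-1 s2^-1 s2^-1 on 3 strands, 6 crossings.
Writhe w = (#positive) - (#negative) = 1 - 5 = -4.
Computing the Kauffman bracket via state sum. There are 2^6 = 64 states.
Each crossing splits two ways (0=vertical, 1=horizontal). The state's weight is A^(#A-smoothings - #B-smoothings) * d^(loops - 1).
Tabulate the states by total A-exponent and number of loops L (A-exp: L × count):
  A^6: L=4 ×1
  A^4: L=3 ×6
  A^2: L=2 ×12, L=4 ×3
  A^0: L=1 ×9, L=3 ×10, L=5 ×1
  A^-2: L=2 ×12, L=4 ×3
  A^-4: L=1 ×2, L=3 ×4
  A^-6: L=2 ×1
Each group contributes A^e * Σ count * d^(L-1):
Powers of d = -A^2 - A^-2: d^2 = A^4 + 2 + A^-4; d^3 = -A^6 - 3*A^2 - 3*A^-2 - A^-6; d^4 = A^8 + 4*A^4 + 6 + 4*A^-4 + A^-8.
  A^6 * (d^3) = -A^12 - 3*A^8 - 3*A^4 - 1
  A^4 * (6*d^2) = 6*A^8 + 12*A^4 + 6
  A^2 * (12*d + 3*d^3) = -3*A^8 - 21*A^4 - 21 - 3*A^-4
  A^0 * (9 + 10*d^2 + d^4) = A^8 + 14*A^4 + 35 + 14*A^-4 + A^-8
  A^-2 * (12*d + 3*d^3) = -3*A^4 - 21 - 21*A^-4 - 3*A^-8
  A^-4 * (2 + 4*d^2) = 4 + 10*A^-4 + 4*A^-8
  A^-6 * (d) = -A^-4 - A^-8
Summing the groups: <K> = -A^12 + A^8 - A^4 + 2 - A^-4 + A^-8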